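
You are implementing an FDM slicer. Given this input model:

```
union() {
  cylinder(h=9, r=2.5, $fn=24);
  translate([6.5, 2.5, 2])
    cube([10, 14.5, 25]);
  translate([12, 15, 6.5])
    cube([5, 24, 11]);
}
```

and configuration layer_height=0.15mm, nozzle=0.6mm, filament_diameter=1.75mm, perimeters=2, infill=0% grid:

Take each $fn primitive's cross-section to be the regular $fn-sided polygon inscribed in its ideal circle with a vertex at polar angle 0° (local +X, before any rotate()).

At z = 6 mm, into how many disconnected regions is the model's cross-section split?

At z = 6 mm: the r=2.5 cylinder contributes a regular 24-gon of circumradius 2.5; the 10×14.5 cube at (6.5, 2.5) contributes its full rectangle; the cube at (12, 15) is absent (z outside [6.5, 17.5]); Combining (union): the 2 present regions are separate (no shared area or edge), so areas and boundary lengths simply add and each stays a separate island — 2 connected regions. The result has 2 disconnected regions.

2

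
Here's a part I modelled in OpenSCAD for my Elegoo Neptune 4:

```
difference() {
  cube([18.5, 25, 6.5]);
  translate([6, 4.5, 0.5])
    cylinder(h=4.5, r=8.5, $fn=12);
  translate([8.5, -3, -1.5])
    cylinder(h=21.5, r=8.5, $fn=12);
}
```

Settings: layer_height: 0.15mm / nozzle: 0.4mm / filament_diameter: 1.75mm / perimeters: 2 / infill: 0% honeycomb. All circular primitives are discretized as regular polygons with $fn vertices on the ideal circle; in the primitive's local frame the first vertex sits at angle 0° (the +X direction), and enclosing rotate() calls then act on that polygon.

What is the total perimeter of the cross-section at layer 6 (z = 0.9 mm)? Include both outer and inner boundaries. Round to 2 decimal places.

At z = 0.9 mm: the cube (footprint 18.5×25) is included at this height (perimeter 87.00 mm); the r=8.5 cylinder at (6, 4.5) gives a regular 12-gon of circumradius 8.5 (constant along its height) (perimeter = 2·12·8.500·sin(180°/12) = 52.80 mm); the cylinder at (8.5, -3): section is a regular 12-gon, circumradius r=8.5 (perimeter = 2·12·8.500·sin(180°/12) = 52.80 mm); Subtracting the remaining from the first: starting from the 18.5×25 cube, the r=8.5 cylinder at (6, 4.5) partially overlaps it — only the 161.76 mm² overlap (of its 216.75 mm²) is removed, clipping the outline; the r=8.5 cylinder at (8.5, -3) partially overlaps it — only the 5.20 mm² overlap (of its 216.75 mm²) is removed, clipping the outline — boundary = 86.09 mm. Overall, the cross-section is a single solid region. Total boundary length (outer) = 86.09 mm.

86.09 mm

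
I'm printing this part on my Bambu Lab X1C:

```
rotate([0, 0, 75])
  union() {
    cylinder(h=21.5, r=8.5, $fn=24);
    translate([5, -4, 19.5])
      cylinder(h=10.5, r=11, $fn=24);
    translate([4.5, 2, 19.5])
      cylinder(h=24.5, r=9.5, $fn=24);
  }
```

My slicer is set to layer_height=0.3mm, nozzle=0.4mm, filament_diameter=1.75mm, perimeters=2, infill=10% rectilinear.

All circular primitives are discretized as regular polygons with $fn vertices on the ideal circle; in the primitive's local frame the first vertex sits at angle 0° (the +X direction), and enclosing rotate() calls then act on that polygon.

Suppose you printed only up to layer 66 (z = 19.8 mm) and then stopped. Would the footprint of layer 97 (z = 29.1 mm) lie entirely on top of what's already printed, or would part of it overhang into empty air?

Compare the two slices. At z = 19.8: the r=8.5 cylinder contributes a regular 24-gon of circumradius 8.5 (area = (24/2)·8.500²·sin(360°/24) = 224.40 mm²); the cylinder at (5, -4): section is a regular 24-gon, circumradius r=11 (area = (24/2)·11.000²·sin(360°/24) = 375.81 mm²); the r=9.5 cylinder at (4.5, 2) gives a regular 24-gon of circumradius 9.5 (constant along its height) (area = (24/2)·9.500²·sin(360°/24) = 280.30 mm²); Taking the union: the regions partially overlap — summed areas 880.50 mm² minus the doubly-counted overlap 396.22 mm² gives 484.28 mm² — area = 484.28 mm²; (whole slice rotated 75° about Z — lengths, areas and connectivity unchanged). At z = 29.1: the cylinder is absent (z outside [0, 21.5]); the r=11 cylinder at (5, -4) gives a regular 24-gon of circumradius 11 (constant along its height) (area = (24/2)·11.000²·sin(360°/24) = 375.81 mm²); the r=9.5 cylinder at (4.5, 2) gives a regular 24-gon of circumradius 9.5 (constant along its height) (area = (24/2)·9.500²·sin(360°/24) = 280.30 mm²); Combining (union): the regions partially overlap — summed areas 656.11 mm² minus the doubly-counted overlap 203.21 mm² gives 452.90 mm² — area = 452.90 mm²; (rotated 75° about Z; rotation is an isometry so areas/perimeters/island counts are preserved). Checking containment: the cross-section at z = 29.1 is a subset of the cross-section at z = 19.8.

entirely on top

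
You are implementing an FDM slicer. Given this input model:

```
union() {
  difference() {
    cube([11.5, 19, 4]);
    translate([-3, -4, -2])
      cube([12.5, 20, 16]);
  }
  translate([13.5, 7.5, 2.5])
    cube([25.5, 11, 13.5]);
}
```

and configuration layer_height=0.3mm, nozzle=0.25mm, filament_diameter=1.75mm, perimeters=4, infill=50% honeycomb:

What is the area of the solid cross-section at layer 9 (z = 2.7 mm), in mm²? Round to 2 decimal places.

At z = 2.7 mm: the cube (footprint 11.5×19) is included at this height (area 218.50 mm²); the cube at (-3, -4) is present — its section is the full 12.5×20 rectangle (area 250.00 mm²); Subtracting the remaining from the first: starting from the 11.5×19 cube (218.50 mm²), the 12.5×20 cube at (-3, -4) partially overlaps it — only the 152.00 mm² overlap (of its 250.00 mm²) is removed, clipping the outline — area = 66.50 mm²; the cube at (13.5, 7.5) is present — its section is the full 25.5×11 rectangle (area 280.50 mm²); Combining (union): the 2 present regions are separate (no shared area or edge), so areas and boundary lengths simply add and each stays a separate island — area = 347.00 mm². Overall, the cross-section has 2 separate islands. Net area = 347.00 mm².

347.00 mm²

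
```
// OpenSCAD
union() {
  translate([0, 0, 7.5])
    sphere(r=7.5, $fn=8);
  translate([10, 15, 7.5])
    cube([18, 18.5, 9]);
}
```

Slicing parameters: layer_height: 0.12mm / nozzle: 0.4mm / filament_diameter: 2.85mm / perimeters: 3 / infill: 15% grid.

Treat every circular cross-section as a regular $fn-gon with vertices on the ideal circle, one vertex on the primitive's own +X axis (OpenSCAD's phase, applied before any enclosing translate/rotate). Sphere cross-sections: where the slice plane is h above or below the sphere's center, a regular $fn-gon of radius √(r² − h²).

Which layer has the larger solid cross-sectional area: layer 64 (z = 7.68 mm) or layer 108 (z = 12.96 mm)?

layer 64 (z = 7.68 mm)

Layer 64 (z = 7.68): the sphere: section is a regular 8-gon, circumradius = √(r²−h²) = √(7.5²−0.18²) = 7.498 (area = (8/2)·7.498²·sin(360°/8) = 159.01 mm²); the 18×18.5 cube at (10, 15) contributes its full rectangle (area 333.00 mm²); Combining (union): the 2 present regions are separate (no shared area or edge), so areas and boundary lengths simply add and each stays a separate island — area = 492.01 mm². So its area = 492.01 mm². Layer 108 (z = 12.96): the r=7.5 sphere slices to a regular 8-gon of circumradius 5.142 (√(r²−h²) with h=5.46 from center) (area = (8/2)·5.142²·sin(360°/8) = 74.78 mm²); the cube at (10, 15) is present — its section is the full 18×18.5 rectangle (area 333.00 mm²); Combining (union): the 2 present regions are separate (no shared area or edge), so areas and boundary lengths simply add and each stays a separate island — area = 407.78 mm². So its area = 407.78 mm². Layer 64 is larger (492.01 vs 407.78 mm²).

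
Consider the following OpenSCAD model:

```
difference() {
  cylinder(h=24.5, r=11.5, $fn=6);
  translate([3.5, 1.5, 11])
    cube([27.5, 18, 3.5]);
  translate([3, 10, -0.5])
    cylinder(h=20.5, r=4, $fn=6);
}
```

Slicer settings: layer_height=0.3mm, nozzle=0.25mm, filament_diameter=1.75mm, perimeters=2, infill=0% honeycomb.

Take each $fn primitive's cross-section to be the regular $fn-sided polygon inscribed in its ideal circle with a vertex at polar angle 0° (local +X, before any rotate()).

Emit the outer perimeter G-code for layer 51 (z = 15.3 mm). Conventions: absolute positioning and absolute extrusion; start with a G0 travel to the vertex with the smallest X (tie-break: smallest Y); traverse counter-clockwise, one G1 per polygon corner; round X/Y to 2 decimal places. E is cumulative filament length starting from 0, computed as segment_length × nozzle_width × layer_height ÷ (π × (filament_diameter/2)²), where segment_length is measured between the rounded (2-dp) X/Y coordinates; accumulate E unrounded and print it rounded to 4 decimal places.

G0 X-11.50 Y0.00 Z15.30
G1 X-5.75 Y-9.96 E0.3586
G1 X5.75 Y-9.96 E0.7172
G1 X11.50 Y0.00 E1.0758
G1 X6.36 Y8.90 E1.3963
G1 X5.00 Y6.54 E1.4812
G1 X1.00 Y6.54 E1.6059
G1 X-0.98 Y9.96 E1.7291
G1 X-5.75 Y9.96 E1.8779
G1 X-11.50 Y0.00 E2.2365

At z = 15.3 mm: the cylinder: section is a regular 6-gon, circumradius r=11.5; the cube at (3.5, 1.5) does not reach this height (z outside [11, 14.5]); the r=4 cylinder at (3, 10) gives a regular 6-gon of circumradius 4 (constant along its height); Subtracting the remaining from the first: starting from the r=11.5 cylinder, the r=4 cylinder at (3, 10) partially overlaps it — only the 19.81 mm² overlap (of its 41.57 mm²) is removed, clipping the outline — 1 connected region. The outline is a single polygon with 9 vertices. Extrusion per mm of travel: 0.25 × 0.3 / (π × 0.875²) = 0.031181. Accumulating E over each segment gives final E = 2.2365.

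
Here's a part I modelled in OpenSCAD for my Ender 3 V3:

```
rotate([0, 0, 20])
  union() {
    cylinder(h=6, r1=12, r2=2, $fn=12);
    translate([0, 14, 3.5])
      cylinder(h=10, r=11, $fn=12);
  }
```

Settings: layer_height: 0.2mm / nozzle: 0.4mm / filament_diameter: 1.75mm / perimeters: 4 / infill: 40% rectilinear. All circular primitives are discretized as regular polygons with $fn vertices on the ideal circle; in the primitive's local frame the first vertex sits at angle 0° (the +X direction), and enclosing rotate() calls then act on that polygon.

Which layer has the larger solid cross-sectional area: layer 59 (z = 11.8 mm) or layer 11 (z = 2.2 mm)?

layer 59 (z = 11.8 mm)

Layer 59 (z = 11.8): the cone is absent (z outside [0, 6]); the cylinder at (0, 14): section is a regular 12-gon, circumradius r=11 (area = (12/2)·11.000²·sin(360°/12) = 363.00 mm²); Merging all regions: only the r=11 cylinder at (0, 14) is present, so the union is just that shape — area = 363.00 mm²; (whole slice rotated 20° about Z — lengths, areas and connectivity unchanged). So its area = 363.00 mm². Layer 11 (z = 2.2): the cone (r1=12→r2=2) has section circumradius 8.333 here — a regular 12-gon (area = (12/2)·8.333²·sin(360°/12) = 208.33 mm²); the cylinder at (0, 14) is absent (z outside [3.5, 13.5]); Combining (union): only the cone is present, so the union is just that shape — area = 208.33 mm²; (rotated 20° about Z; rotation is an isometry so areas/perimeters/island counts are preserved). So its area = 208.33 mm². Layer 59 is larger (363.00 vs 208.33 mm²).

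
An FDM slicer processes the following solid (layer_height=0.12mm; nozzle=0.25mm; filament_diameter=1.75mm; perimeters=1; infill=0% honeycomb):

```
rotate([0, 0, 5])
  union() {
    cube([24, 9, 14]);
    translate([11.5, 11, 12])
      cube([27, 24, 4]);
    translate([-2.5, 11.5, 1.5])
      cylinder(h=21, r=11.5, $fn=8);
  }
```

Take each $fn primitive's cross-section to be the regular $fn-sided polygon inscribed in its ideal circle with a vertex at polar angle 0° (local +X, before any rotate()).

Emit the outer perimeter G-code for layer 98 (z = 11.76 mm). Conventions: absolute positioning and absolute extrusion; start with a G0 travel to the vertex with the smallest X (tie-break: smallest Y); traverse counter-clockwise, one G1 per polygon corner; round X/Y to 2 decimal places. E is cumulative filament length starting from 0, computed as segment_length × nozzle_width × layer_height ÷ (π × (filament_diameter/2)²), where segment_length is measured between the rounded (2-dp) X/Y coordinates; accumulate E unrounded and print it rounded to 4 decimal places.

G0 X-14.95 Y10.24 Z11.76
G1 X-10.88 Y2.43 E0.1098
G1 X-2.49 Y-0.22 E0.2196
G1 X-0.09 Y1.03 E0.2533
G1 X0.00 Y0.00 E0.2662
G1 X23.91 Y2.09 E0.5656
G1 X23.12 Y11.06 E0.6779
G1 X7.15 Y9.66 E0.8778
G1 X7.96 Y12.24 E0.9116
G1 X3.90 Y20.05 E1.0214
G1 X-4.50 Y22.69 E1.1312
G1 X-12.30 Y18.63 E1.2409
G1 X-14.95 Y10.24 E1.3506

At z = 11.76 mm: the cube (footprint 24×9) is included at this height; the cube at (11.5, 11) is absent (z outside [12, 16]); the r=11.5 cylinder at (-2.5, 11.5) contributes a regular 8-gon of circumradius 11.5; Taking the union: the regions partially overlap (shared area 44.85 mm²), so overlapping operands fuse into one piece — 1 connected region; (whole slice rotated 5° about Z — lengths, areas and connectivity unchanged). The outline is a single polygon with 12 vertices. Extrusion per mm of travel: 0.25 × 0.12 / (π × 0.875²) = 0.012473. Accumulating E over each segment gives final E = 1.3506.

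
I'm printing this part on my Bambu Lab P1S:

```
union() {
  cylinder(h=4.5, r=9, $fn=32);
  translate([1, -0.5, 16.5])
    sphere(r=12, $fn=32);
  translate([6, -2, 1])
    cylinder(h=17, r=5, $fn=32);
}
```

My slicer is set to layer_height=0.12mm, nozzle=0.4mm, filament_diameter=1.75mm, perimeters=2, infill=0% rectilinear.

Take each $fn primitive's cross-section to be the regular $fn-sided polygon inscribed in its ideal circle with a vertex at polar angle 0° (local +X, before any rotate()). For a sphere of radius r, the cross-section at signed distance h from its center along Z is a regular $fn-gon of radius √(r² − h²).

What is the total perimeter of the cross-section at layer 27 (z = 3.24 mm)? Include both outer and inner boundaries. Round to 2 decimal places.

At z = 3.24 mm: the r=9 cylinder contributes a regular 32-gon of circumradius 9 (perimeter = 2·32·9.000·sin(180°/32) = 56.46 mm); the sphere at (1, -0.5) does not reach this height (|z−center|=13.260 > r=12); the r=5 cylinder at (6, -2) contributes a regular 32-gon of circumradius 5 (perimeter = 2·32·5.000·sin(180°/32) = 31.37 mm); Taking the union: the regions partially overlap (shared area 60.45 mm²), so the edge portions inside another operand are dropped and the merged outline is re-measured after clipping — boundary = 59.43 mm. Overall, the cross-section is a single solid region. Total boundary length (outer) = 59.43 mm.

59.43 mm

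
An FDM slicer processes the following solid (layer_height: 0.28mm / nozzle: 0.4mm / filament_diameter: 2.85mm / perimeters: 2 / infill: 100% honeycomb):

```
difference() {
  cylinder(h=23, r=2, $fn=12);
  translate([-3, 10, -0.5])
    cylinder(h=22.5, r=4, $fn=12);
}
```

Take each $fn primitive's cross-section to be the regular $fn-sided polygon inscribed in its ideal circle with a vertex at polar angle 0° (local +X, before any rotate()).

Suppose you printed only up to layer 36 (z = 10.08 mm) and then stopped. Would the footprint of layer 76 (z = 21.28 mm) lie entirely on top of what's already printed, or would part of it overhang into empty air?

Compare the two slices. At z = 10.08: the r=2 cylinder gives a regular 12-gon of circumradius 2 (constant along its height) (area = (12/2)·2.000²·sin(360°/12) = 12.00 mm²); the r=4 cylinder at (-3, 10) gives a regular 12-gon of circumradius 4 (constant along its height) (area = (12/2)·4.000²·sin(360°/12) = 48.00 mm²); Taking the first minus the rest: starting from the r=2 cylinder (12.00 mm²), the r=4 cylinder at (-3, 10) misses the remaining region (no effect) — area = 12.00 mm². At z = 21.28: the cylinder: section is a regular 12-gon, circumradius r=2 (area = (12/2)·2.000²·sin(360°/12) = 12.00 mm²); the cylinder at (-3, 10): section is a regular 12-gon, circumradius r=4 (area = (12/2)·4.000²·sin(360°/12) = 48.00 mm²); Subtracting the remaining from the first: starting from the r=2 cylinder (12.00 mm²), the r=4 cylinder at (-3, 10) misses the remaining region (no effect) — area = 12.00 mm². Checking containment: the cross-section at z = 21.28 is a subset of the cross-section at z = 10.08.

entirely on top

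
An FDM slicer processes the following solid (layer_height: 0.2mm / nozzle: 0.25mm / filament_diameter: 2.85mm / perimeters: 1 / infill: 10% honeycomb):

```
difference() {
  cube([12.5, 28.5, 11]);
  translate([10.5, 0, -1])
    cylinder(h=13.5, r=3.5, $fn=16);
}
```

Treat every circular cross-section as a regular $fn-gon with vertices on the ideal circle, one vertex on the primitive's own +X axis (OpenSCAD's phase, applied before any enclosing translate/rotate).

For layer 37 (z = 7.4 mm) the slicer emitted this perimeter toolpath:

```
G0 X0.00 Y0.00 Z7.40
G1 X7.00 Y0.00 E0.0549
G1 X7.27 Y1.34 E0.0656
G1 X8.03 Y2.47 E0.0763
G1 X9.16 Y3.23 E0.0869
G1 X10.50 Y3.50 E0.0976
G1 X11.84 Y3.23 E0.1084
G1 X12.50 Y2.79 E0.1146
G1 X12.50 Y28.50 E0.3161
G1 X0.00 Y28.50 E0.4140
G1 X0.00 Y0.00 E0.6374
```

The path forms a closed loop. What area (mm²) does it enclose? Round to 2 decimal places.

Apply the shoelace formula to the sequence of (X, Y) vertices; enclosed area = 340.40 mm².

340.40 mm²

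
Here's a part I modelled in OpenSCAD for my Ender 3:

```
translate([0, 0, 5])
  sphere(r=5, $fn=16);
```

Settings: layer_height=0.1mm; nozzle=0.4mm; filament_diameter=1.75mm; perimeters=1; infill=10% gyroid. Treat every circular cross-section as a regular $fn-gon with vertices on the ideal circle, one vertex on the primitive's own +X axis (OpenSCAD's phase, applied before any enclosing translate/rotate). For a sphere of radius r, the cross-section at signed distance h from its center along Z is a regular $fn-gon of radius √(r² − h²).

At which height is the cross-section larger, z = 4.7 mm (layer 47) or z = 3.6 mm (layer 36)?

layer 47 (z = 4.7 mm)

Layer 47 (z = 4.7): the r=5 sphere contributes a regular 16-gon of circumradius √(5²−0.3²) = 4.991 (area = (16/2)·4.991²·sin(360°/16) = 76.26 mm²). So its area = 76.26 mm². Layer 36 (z = 3.6): the r=5 sphere slices to a regular 16-gon of circumradius 4.800 (√(r²−h²) with h=1.4 from center) (area = (16/2)·4.800²·sin(360°/16) = 70.54 mm²). So its area = 70.54 mm². Layer 47 is larger (76.26 vs 70.54 mm²).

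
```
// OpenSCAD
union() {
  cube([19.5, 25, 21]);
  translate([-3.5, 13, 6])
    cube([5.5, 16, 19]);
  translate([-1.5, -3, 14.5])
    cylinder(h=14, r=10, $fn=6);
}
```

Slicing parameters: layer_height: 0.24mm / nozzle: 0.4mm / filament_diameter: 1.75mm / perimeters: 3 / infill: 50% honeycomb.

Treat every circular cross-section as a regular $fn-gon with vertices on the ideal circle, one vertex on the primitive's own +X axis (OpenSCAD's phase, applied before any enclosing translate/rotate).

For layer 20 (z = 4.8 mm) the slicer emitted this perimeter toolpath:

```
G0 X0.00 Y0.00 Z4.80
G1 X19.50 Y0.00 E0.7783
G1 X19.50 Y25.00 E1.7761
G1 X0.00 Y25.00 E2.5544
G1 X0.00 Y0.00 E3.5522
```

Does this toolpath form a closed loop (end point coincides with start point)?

yes

Start point (G0): (0.00, 0.00). End point (last G1): the path returns to the start — closed.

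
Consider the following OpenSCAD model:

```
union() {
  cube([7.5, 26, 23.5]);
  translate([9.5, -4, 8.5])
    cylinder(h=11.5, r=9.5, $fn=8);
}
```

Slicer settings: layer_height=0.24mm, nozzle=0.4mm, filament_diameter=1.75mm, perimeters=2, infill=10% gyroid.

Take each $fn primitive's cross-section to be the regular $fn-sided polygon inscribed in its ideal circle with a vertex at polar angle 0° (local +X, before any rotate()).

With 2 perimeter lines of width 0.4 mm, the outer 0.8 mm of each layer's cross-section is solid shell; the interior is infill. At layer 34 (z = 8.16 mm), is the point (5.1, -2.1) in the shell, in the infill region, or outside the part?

At z = 8.16 mm: the cube is present — its section is the full 7.5×26 rectangle; the cylinder at (9.5, -4) is absent (z outside [8.5, 20]); Merging all regions: only the 7.5×26 cube is present, so the union is just that shape — 1 connected region. Overall, the cross-section is a single solid region. The nearest boundary edge runs (0.00, 0.00)→(7.50, 0.00); distance from the point to it = 2.10 mm. The point is not inside any of the regions above, so it lies outside the cross-section (2.10 mm from the nearest boundary).

outside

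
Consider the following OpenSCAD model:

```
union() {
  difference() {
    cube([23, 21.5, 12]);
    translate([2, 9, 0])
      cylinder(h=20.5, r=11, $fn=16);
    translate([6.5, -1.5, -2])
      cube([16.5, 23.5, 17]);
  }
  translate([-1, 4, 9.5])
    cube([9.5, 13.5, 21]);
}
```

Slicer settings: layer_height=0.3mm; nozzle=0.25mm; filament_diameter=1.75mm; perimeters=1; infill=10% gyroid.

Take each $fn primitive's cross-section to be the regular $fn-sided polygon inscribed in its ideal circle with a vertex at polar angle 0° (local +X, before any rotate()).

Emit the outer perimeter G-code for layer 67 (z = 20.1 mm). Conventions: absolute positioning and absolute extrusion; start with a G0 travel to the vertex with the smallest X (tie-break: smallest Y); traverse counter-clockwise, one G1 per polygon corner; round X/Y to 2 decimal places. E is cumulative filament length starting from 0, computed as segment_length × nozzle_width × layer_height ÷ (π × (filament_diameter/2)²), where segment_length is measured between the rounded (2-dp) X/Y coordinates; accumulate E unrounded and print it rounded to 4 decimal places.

G0 X-1.00 Y4.00 Z20.10
G1 X8.50 Y4.00 E0.2962
G1 X8.50 Y17.50 E0.7172
G1 X-1.00 Y17.50 E1.0134
G1 X-1.00 Y4.00 E1.4343

At z = 20.1 mm: the cube does not reach this height (z outside [0, 12]); the cylinder at (2, 9): section is a regular 16-gon, circumradius r=11; the cube at (6.5, -1.5) does not reach this height (z outside [-2, 15]); After the difference (first − rest): the first operand is absent here, so nothing remains; the cube at (-1, 4) is present — its section is the full 9.5×13.5 rectangle; Merging all regions: only the 9.5×13.5 cube at (-1, 4) is present, so the union is just that shape — 1 connected region. The outline is a single polygon with 4 vertices. Extrusion per mm of travel: 0.25 × 0.3 / (π × 0.875²) = 0.031181. Accumulating E over each segment gives final E = 1.4343.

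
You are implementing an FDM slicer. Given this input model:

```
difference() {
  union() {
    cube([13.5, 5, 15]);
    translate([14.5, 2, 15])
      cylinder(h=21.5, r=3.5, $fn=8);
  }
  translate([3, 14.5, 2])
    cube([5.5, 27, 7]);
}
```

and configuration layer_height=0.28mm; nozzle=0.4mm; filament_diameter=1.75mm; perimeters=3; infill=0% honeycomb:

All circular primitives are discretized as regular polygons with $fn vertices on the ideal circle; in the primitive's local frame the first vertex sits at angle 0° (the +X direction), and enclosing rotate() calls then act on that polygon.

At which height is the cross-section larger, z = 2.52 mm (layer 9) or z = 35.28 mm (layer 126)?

layer 9 (z = 2.52 mm)

Layer 9 (z = 2.52): the 13.5×5 cube contributes its full rectangle (area 67.50 mm²); the cylinder at (14.5, 2) is absent (z outside [15, 36.5]); Merging all regions: only the 13.5×5 cube is present, so the union is just that shape — area = 67.50 mm²; the 5.5×27 cube at (3, 14.5) contributes its full rectangle (area 148.50 mm²); Taking the first minus the rest: starting from that combined region (67.50 mm²), the 5.5×27 cube at (3, 14.5) misses the remaining region (no effect) — area = 67.50 mm². So its area = 67.50 mm². Layer 126 (z = 35.28): the cube is not intersected at this z (z outside [0, 15]); the r=3.5 cylinder at (14.5, 2) gives a regular 8-gon of circumradius 3.5 (constant along its height) (area = (8/2)·3.500²·sin(360°/8) = 34.65 mm²); Combining (union): only the r=3.5 cylinder at (14.5, 2) is present, so the union is just that shape — area = 34.65 mm²; the cube at (3, 14.5) does not reach this height (z outside [2, 9]); Taking the first minus the rest: none of the subtracted shapes is present at this height, so that combined region is unchanged — area = 34.65 mm². So its area = 34.65 mm². Layer 9 is larger (67.50 vs 34.65 mm²).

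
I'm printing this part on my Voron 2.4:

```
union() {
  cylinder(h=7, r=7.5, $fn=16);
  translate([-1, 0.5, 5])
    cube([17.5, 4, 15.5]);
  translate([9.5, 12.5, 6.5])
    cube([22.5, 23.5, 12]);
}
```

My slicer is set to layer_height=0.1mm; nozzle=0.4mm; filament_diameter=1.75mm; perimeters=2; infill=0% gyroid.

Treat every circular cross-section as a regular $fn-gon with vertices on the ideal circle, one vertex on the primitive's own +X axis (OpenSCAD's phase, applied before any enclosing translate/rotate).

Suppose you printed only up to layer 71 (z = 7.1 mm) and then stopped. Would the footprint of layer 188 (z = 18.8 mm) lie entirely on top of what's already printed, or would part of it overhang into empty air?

entirely on top

Compare the two slices. At z = 7.1: the cylinder is absent (z outside [0, 7]); the cube at (-1, 0.5) is present — its section is the full 17.5×4 rectangle (area 70.00 mm²); the cube at (9.5, 12.5) (footprint 22.5×23.5) is included at this height (area 528.75 mm²); Merging all regions: the 2 present regions are separate (no shared area or edge), so areas and boundary lengths simply add and each stays a separate island — area = 598.75 mm². At z = 18.8: the cylinder does not reach this height (z outside [0, 7]); the 17.5×4 cube at (-1, 0.5) contributes its full rectangle (area 70.00 mm²); the cube at (9.5, 12.5) is not intersected at this z (z outside [6.5, 18.5]); Taking the union: only the 17.5×4 cube at (-1, 0.5) is present, so the union is just that shape — area = 70.00 mm². Checking containment: the cross-section at z = 18.8 is a subset of the cross-section at z = 7.1.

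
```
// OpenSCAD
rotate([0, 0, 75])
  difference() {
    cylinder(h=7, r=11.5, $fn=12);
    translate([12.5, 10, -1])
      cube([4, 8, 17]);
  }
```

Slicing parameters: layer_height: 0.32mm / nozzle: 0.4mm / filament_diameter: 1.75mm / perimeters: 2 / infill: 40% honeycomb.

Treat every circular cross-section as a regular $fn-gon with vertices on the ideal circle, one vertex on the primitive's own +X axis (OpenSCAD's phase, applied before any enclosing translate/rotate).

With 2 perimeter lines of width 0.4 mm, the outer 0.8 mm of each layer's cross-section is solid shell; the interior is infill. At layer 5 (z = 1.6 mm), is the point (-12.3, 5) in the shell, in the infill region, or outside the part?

outside

At z = 1.6 mm: the cylinder: section is a regular 12-gon, circumradius r=11.5; the cube at (12.5, 10) (footprint 4×8) is included at this height; Taking the first minus the rest: starting from the r=11.5 cylinder, the 4×8 cube at (12.5, 10) misses the remaining region (no effect) — 1 connected region; (rotated 75° about Z; rotation is an isometry so areas/perimeters/island counts are preserved). Overall, the cross-section is a single solid region. Undo the 75° rotation: the query point maps to (1.646, 13.175) in the un-rotated model frame. The nearest boundary edge runs (0.00, 11.50)→(5.75, 9.96); distance from the point to it = 2.04 mm. The point is not inside any of the regions above, so it lies outside the cross-section (2.04 mm from the nearest boundary).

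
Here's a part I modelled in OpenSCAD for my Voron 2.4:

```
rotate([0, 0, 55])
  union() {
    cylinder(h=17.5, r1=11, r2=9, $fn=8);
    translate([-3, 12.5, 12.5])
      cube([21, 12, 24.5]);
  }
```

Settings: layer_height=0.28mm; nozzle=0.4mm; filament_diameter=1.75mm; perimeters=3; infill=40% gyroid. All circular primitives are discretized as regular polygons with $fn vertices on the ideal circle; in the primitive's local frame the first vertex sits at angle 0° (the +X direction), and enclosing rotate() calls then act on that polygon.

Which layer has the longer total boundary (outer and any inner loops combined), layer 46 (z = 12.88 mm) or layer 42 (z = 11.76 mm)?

layer 46 (z = 12.88 mm)

Layer 46 (z = 12.88): the cone: at t=0.736 of its height the radius interpolates to r₁+(r₂−r₁)t = 9.528, giving a regular 8-gon of that circumradius (perimeter = 2·8·9.528·sin(180°/8) = 58.34 mm); the 21×12 cube at (-3, 12.5) contributes its full rectangle (perimeter 66.00 mm); Taking the union: the 2 present regions are separate (no shared area or edge), so areas and boundary lengths simply add and each stays a separate island — boundary = 124.34 mm; (whole slice rotated 55° about Z — lengths, areas and connectivity unchanged). So its perimeter = 124.34 mm. Layer 42 (z = 11.76): the cone contributes a regular 8-gon of circumradius 9.656 (interpolated between r1=11 and r2=9 at t=0.672) (perimeter = 2·8·9.656·sin(180°/8) = 59.12 mm); the cube at (-3, 12.5) is not intersected at this z (z outside [12.5, 37]); Combining (union): only the cone is present, so the union is just that shape — boundary = 59.12 mm; (rotated 55° about Z; rotation is an isometry so areas/perimeters/island counts are preserved). So its perimeter = 59.12 mm. Layer 46 is larger (124.34 vs 59.12 mm).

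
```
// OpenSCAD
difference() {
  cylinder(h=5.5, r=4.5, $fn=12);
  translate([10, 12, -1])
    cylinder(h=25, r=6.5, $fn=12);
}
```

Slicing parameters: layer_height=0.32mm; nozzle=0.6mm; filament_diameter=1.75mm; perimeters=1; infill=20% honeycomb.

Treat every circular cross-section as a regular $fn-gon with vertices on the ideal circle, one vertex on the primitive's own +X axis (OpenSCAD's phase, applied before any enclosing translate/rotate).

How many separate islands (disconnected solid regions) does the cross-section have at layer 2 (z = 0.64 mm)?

1

At z = 0.64 mm: the r=4.5 cylinder contributes a regular 12-gon of circumradius 4.5; the cylinder at (10, 12): section is a regular 12-gon, circumradius r=6.5; Subtracting the remaining from the first: starting from the r=4.5 cylinder, the r=6.5 cylinder at (10, 12) misses the remaining region (no effect) — 1 connected region. Overall, the cross-section is a single solid region. Island count = 1.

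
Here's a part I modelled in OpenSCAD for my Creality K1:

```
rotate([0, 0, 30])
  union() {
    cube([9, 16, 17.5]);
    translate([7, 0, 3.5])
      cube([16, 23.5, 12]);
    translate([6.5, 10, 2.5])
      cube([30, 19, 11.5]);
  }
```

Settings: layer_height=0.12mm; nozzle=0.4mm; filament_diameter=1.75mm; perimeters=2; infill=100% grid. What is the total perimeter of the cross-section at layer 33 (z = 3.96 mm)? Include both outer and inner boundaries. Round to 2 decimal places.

131.00 mm

At z = 3.96 mm: the cube is present — its section is the full 9×16 rectangle (perimeter 50.00 mm); the 16×23.5 cube at (7, 0) contributes its full rectangle (perimeter 79.00 mm); the cube at (6.5, 10) is present — its section is the full 30×19 rectangle (perimeter 98.00 mm); Merging all regions: the regions partially overlap (shared area 251.00 mm²), so the edge portions inside another operand are dropped and the merged outline is re-measured after clipping — boundary = 131.00 mm; (whole slice rotated 30° about Z — lengths, areas and connectivity unchanged). Overall, the cross-section is a single solid region. Total boundary length (outer) = 131.00 mm.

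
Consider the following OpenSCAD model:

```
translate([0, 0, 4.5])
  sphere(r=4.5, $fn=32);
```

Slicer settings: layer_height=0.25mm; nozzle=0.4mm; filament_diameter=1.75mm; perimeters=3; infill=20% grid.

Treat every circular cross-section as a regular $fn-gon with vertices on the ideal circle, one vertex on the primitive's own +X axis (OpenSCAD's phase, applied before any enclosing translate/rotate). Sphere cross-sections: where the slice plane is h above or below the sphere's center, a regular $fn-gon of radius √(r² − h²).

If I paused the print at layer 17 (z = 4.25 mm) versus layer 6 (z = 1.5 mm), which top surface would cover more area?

Layer 17 (z = 4.25): the r=4.5 sphere contributes a regular 32-gon of circumradius √(4.5²−0.25²) = 4.493 (area = (32/2)·4.493²·sin(360°/32) = 63.01 mm²). So its area = 63.01 mm². Layer 6 (z = 1.5): the r=4.5 sphere slices to a regular 32-gon of circumradius 3.354 (√(r²−h²) with h=3 from center) (area = (32/2)·3.354²·sin(360°/32) = 35.12 mm²). So its area = 35.12 mm². Layer 17 is larger (63.01 vs 35.12 mm²).

layer 17 (z = 4.25 mm)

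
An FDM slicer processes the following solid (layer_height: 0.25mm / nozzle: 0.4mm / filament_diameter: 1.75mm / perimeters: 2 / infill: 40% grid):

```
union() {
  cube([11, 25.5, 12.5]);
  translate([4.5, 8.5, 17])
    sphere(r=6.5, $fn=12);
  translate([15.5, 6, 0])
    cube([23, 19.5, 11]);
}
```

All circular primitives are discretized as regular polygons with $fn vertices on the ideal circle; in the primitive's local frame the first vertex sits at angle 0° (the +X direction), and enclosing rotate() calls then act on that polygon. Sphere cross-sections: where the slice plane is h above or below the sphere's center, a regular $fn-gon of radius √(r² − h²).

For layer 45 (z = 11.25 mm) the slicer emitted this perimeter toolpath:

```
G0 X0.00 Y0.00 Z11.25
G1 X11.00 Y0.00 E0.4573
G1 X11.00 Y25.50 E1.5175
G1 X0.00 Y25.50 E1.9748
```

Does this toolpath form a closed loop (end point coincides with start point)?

no

Start point (G0): (0.00, 0.00). End point (last G1): the path does not return to the start — open.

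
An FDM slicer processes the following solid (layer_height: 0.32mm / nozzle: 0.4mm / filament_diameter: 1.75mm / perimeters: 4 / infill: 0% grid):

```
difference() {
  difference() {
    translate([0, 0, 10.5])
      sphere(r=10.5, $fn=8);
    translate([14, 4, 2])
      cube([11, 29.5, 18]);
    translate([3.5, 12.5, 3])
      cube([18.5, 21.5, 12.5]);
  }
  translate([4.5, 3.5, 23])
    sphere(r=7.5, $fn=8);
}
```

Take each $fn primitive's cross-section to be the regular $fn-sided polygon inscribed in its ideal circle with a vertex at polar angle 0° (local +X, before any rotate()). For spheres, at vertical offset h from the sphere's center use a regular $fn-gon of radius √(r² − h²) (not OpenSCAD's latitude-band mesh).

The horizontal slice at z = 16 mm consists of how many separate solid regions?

1

At z = 16 mm: the sphere: section is a regular 8-gon, circumradius = √(r²−h²) = √(10.5²−5.5²) = 8.944; the cube at (14, 4) (footprint 11×29.5) is included at this height; the cube at (3.5, 12.5) is absent (z outside [3, 15.5]); After the difference (first − rest): starting from the r=10.5 sphere, the 11×29.5 cube at (14, 4) misses the remaining region (no effect) — 1 connected region; the r=7.5 sphere at (4.5, 3.5) slices to a regular 8-gon of circumradius 2.693 (√(r²−h²) with h=7 from center); Subtracting the remaining from the first: starting from the result so far, the r=7.5 sphere at (4.5, 3.5) lies wholly inside it (removes its full 20.51 mm² and its 16.49 mm outline becomes a hole wall) — 1 connected region with 1 hole. The result has 1 disconnected region.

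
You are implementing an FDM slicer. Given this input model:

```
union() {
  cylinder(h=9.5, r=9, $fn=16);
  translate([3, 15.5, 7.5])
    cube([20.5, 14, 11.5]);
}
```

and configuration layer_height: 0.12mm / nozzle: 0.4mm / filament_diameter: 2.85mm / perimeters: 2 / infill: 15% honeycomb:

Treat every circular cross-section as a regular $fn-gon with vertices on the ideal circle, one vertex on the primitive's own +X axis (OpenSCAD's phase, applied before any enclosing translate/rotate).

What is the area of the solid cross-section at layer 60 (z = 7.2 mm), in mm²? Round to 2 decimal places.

247.98 mm²

At z = 7.2 mm: the cylinder: section is a regular 16-gon, circumradius r=9 (area = (16/2)·9.000²·sin(360°/16) = 247.98 mm²); the cube at (3, 15.5) does not reach this height (z outside [7.5, 19]); Combining (union): only the r=9 cylinder is present, so the union is just that shape — area = 247.98 mm². Overall, the cross-section is a single solid region. Net area = 247.98 mm².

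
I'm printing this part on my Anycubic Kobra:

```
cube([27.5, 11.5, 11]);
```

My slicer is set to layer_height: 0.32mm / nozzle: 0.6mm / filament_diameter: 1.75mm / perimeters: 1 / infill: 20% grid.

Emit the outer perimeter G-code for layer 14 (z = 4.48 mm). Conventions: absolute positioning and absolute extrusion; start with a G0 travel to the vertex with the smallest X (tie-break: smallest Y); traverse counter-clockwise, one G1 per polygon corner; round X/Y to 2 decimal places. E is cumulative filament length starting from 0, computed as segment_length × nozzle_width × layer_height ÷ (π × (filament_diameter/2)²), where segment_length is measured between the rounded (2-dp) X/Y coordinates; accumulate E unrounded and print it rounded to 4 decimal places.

At z = 4.48 mm: the cube is present — its section is the full 27.5×11.5 rectangle. The outline is a single polygon with 4 vertices. Extrusion per mm of travel: 0.6 × 0.32 / (π × 0.875²) = 0.079824. Accumulating E over each segment gives final E = 6.2263.

G0 X0.00 Y0.00 Z4.48
G1 X27.50 Y0.00 E2.1952
G1 X27.50 Y11.50 E3.1131
G1 X0.00 Y11.50 E5.3083
G1 X0.00 Y0.00 E6.2263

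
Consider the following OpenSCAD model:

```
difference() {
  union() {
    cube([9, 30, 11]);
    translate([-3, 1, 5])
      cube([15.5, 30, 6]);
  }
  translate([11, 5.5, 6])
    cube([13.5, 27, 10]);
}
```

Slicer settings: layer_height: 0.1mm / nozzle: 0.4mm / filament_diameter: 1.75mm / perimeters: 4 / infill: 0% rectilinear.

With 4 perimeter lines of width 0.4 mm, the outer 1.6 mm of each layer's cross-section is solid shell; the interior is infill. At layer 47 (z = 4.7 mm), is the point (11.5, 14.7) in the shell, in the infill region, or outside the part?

outside

At z = 4.7 mm: the cube is present — its section is the full 9×30 rectangle; the cube at (-3, 1) does not reach this height (z outside [5, 11]); Combining (union): only the 9×30 cube is present, so the union is just that shape — 1 connected region; the cube at (11, 5.5) is absent (z outside [6, 16]); After the difference (first − rest): none of the subtracted shapes is present at this height, so that combined region is unchanged — 1 connected region. Overall, the cross-section is a single solid region. The nearest boundary edge runs (9.00, 0.00)→(9.00, 30.00); distance from the point to it = 2.50 mm. The point is not inside any of the regions above, so it lies outside the cross-section (2.50 mm from the nearest boundary).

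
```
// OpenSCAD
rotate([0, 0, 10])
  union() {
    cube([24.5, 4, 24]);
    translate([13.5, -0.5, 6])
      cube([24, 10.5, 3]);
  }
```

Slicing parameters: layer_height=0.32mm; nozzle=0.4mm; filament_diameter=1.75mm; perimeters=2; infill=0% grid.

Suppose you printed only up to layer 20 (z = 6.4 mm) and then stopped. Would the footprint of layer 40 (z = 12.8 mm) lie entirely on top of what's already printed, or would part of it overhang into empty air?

entirely on top

Compare the two slices. At z = 6.4: the 24.5×4 cube contributes its full rectangle (area 98.00 mm²); the cube at (13.5, -0.5) is present — its section is the full 24×10.5 rectangle (area 252.00 mm²); Taking the union: the regions partially overlap — summed areas 350.00 mm² minus the doubly-counted overlap 44.00 mm² gives 306.00 mm² — area = 306.00 mm²; (whole slice rotated 10° about Z — lengths, areas and connectivity unchanged). At z = 12.8: the 24.5×4 cube contributes its full rectangle (area 98.00 mm²); the cube at (13.5, -0.5) is not intersected at this z (z outside [6, 9]); Combining (union): only the 24.5×4 cube is present, so the union is just that shape — area = 98.00 mm²; (rotated 10° about Z; rotation is an isometry so areas/perimeters/island counts are preserved). Checking containment: the cross-section at z = 12.8 is a subset of the cross-section at z = 6.4.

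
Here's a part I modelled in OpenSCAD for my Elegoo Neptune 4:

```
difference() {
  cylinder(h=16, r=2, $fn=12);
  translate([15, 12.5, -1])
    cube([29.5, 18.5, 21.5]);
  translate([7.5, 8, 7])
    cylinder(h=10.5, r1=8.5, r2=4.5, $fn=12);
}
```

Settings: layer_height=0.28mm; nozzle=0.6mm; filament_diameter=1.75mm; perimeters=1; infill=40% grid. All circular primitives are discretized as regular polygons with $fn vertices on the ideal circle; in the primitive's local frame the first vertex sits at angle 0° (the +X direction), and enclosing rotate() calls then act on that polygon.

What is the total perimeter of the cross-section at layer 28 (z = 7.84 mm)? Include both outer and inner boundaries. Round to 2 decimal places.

At z = 7.84 mm: the r=2 cylinder contributes a regular 12-gon of circumradius 2 (perimeter = 2·12·2.000·sin(180°/12) = 12.42 mm); the 29.5×18.5 cube at (15, 12.5) contributes its full rectangle (perimeter 96.00 mm); the cone at (7.5, 8) contributes a regular 12-gon of circumradius 8.180 (interpolated between r1=8.5 and r2=4.5 at t=0.080) (perimeter = 2·12·8.180·sin(180°/12) = 50.81 mm); After the difference (first − rest): starting from the r=2 cylinder, the 29.5×18.5 cube at (15, 12.5) misses the remaining region (no effect); the cone at (7.5, 8) misses the remaining region (no effect) — boundary = 12.42 mm. Overall, the cross-section is a single solid region. Total boundary length (outer) = 12.42 mm.

12.42 mm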